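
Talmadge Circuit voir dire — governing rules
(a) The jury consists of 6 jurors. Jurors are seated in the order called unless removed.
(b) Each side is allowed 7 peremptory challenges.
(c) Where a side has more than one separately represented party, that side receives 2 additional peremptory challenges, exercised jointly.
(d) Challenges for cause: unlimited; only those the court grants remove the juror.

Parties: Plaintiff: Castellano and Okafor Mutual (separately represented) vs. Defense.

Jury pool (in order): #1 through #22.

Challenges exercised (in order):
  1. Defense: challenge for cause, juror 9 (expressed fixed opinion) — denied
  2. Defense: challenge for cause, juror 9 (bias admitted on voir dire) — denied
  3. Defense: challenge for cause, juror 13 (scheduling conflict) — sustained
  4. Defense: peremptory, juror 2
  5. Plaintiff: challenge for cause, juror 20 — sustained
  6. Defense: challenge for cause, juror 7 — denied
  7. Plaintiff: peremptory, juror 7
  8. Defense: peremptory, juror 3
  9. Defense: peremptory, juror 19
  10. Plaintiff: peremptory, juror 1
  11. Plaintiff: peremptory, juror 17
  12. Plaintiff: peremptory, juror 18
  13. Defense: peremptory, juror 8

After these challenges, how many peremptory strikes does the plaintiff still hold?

Plaintiff allotment: 7 base + 2 multi-party = 9.
Plaintiff peremptories used: #7, #1, #17, #18 — 4 (the for-cause on #20 doesn't count).
Remaining: 9 − 4 = 5.

5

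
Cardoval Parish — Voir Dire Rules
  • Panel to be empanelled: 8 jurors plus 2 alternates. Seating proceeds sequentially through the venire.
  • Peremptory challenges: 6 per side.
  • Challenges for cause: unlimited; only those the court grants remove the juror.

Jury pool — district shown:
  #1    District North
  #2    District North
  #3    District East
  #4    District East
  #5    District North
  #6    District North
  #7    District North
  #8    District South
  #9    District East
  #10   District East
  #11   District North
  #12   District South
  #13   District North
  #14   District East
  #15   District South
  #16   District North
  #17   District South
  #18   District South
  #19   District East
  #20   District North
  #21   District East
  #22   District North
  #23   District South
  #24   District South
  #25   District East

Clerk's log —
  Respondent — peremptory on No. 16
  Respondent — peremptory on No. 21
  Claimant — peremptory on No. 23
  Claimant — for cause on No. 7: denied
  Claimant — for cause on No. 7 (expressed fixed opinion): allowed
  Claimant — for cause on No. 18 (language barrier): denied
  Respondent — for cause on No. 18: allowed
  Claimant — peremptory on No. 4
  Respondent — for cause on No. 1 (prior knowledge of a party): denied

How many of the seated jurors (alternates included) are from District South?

Removed: #4, #7, #16, #18, #21, #23.
Seated (10 incl. alternates): #1, #2, #3, #5, #6, #8, #9, #10, #11, #12.
Of those, in District South: #8, #12 → 2.

2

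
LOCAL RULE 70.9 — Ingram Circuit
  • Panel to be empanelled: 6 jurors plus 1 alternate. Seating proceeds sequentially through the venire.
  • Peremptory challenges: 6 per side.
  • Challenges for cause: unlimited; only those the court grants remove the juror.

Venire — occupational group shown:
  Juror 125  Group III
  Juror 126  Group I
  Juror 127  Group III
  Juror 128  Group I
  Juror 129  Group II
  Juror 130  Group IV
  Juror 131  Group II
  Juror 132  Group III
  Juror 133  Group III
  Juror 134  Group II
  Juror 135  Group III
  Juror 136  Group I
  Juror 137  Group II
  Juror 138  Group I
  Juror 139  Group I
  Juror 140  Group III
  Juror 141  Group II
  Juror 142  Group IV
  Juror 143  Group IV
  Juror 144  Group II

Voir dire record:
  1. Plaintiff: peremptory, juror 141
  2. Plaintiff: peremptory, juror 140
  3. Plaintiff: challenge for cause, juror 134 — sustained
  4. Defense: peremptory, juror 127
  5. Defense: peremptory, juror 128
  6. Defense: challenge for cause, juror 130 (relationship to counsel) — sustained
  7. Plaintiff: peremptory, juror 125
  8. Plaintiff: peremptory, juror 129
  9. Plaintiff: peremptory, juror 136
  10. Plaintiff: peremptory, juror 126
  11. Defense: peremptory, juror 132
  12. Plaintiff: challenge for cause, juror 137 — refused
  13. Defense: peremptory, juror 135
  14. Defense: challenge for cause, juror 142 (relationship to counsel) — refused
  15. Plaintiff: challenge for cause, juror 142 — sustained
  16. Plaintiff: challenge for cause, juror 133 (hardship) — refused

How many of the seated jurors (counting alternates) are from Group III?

Removed: #125, #126, #127, #128, #129, #130, #132, #134, #135, #136, #140, #141, #142.
Seated (7 incl. alternates): #131, #133, #137, #138, #139, #143, #144.
Of those, in Group III: #133 → 1.

1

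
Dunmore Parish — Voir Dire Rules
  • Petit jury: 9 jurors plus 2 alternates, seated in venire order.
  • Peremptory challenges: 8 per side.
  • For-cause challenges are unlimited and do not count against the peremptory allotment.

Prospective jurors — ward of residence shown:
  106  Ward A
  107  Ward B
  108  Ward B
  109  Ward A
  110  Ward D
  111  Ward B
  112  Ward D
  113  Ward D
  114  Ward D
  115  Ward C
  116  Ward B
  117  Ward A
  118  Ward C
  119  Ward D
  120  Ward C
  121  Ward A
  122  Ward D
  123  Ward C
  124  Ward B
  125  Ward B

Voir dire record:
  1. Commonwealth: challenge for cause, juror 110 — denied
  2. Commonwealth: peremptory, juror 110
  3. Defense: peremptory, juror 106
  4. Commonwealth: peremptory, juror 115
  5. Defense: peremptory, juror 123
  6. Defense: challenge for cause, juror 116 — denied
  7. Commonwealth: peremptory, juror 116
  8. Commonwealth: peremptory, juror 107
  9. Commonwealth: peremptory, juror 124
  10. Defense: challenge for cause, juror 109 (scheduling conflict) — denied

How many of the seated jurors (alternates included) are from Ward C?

Removed: #106, #107, #110, #115, #116, #123, #124.
Seated (11 incl. alternates): #108, #109, #111, #112, #113, #114, #117, #118, #119, #120, #121.
Of those, in Ward C: #118, #120 → 2.

2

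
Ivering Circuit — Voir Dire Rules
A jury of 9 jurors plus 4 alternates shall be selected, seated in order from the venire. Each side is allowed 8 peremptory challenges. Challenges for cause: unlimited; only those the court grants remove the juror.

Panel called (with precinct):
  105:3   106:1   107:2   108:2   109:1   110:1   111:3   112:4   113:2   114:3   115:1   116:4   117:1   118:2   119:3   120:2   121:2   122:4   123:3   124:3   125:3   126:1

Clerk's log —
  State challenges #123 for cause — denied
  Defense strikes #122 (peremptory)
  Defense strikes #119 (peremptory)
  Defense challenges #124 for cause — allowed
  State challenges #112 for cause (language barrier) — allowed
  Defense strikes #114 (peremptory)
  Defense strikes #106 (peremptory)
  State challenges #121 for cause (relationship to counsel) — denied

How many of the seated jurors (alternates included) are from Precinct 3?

Removed: #106, #112, #114, #119, #122, #124.
Seated (13 incl. alternates): #105, #107, #108, #109, #110, #111, #113, #115, #116, #117, #118, #120, #121.
Of those, in Precinct 3: #105, #111 → 2.

2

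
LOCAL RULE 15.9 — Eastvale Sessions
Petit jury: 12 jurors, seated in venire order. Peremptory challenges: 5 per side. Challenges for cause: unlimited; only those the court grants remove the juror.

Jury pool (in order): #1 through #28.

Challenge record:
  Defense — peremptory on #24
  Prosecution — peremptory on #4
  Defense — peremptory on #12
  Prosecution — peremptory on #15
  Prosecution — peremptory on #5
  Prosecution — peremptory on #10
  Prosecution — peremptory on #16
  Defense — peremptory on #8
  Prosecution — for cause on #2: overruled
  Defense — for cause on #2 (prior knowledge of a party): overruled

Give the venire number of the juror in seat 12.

Removed: #4, #5, #8, #10, #12, #15, #16, #24. (#2 stays — for-cause denied.)
Seating in order: seats 1–12 → #1, #2, #3, #6, #7, #9, #11, #13, #14, #17, #18, #19.
So seat 12 is #19.

19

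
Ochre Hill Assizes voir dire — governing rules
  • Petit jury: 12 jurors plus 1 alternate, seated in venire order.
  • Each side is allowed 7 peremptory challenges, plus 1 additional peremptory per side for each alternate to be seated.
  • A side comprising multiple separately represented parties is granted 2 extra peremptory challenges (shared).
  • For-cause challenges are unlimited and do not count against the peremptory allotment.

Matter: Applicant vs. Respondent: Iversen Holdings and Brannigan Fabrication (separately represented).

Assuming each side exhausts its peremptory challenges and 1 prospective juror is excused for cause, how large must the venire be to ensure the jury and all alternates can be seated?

32

Seats to fill: 12 + 1 alternates = 13.
Peremptories — Applicant: 7 + 1×1 = 8; Respondent: 7 + 1×1 + 2 = 10; total 18.
For-cause removals: 1.
Minimum venire: 13 + 18 + 1 = 32.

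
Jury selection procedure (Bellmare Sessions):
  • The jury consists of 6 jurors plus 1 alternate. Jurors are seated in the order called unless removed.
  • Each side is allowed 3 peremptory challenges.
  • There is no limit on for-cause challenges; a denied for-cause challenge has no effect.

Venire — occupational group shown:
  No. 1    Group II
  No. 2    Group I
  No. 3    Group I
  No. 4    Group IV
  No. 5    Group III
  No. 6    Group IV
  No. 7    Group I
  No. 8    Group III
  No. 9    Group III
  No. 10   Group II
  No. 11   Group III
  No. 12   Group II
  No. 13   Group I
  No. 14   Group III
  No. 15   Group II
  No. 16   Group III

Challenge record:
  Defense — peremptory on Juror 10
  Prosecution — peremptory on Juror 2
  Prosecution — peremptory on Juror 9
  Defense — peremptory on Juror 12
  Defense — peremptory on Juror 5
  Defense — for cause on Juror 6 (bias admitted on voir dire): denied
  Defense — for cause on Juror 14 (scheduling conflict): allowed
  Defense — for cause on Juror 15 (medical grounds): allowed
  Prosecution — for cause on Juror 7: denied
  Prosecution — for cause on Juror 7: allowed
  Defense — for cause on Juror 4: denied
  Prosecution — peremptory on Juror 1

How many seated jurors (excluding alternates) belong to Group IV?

2

Removed: #1, #2, #5, #7, #9, #10, #12, #14, #15.
Seated jurors 1–6: #3, #4, #6, #8, #11, #13 (alternates #16 not counted).
Of those, in Group IV: #4, #6 → 2.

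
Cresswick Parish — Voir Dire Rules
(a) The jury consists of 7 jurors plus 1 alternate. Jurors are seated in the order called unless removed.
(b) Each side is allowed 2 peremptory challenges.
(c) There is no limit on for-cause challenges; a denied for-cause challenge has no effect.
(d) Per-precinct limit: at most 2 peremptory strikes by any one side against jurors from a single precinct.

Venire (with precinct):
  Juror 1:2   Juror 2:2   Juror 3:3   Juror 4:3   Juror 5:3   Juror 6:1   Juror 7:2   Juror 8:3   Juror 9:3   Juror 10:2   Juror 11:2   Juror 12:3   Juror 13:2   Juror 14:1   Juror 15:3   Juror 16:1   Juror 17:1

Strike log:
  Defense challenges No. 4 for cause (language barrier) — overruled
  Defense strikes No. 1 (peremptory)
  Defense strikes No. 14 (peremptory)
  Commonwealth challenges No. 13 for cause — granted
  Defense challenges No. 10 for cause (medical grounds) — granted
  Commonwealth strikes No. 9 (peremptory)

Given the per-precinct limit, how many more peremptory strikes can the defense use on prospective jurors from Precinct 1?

0

Defense peremptories so far: #1, #14 — 2 of 2 used, 0 left overall.
Against Precinct 1: #14 — 1 used; per-precinct cap 2 leaves 1.
Binding limit: min(0, 1) = 0.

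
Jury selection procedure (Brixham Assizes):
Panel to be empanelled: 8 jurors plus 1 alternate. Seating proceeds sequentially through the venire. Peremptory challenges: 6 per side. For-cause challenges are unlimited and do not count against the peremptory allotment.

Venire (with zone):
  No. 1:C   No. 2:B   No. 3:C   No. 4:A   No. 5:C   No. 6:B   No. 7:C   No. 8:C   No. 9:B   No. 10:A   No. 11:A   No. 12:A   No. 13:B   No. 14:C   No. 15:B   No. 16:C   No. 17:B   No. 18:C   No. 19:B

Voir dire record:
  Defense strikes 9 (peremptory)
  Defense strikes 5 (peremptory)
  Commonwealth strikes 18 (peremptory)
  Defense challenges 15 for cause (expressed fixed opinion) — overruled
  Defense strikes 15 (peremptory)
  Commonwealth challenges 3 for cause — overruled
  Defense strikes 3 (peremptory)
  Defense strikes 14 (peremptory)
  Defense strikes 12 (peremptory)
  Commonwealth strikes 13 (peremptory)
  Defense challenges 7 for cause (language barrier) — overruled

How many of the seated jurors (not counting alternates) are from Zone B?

2

Removed: #3, #5, #9, #12, #13, #14, #15, #18.
Seated jurors 1–8: #1, #2, #4, #6, #7, #8, #10, #11 (alternates #16 not counted).
Of those, in Zone B: #2, #6 → 2.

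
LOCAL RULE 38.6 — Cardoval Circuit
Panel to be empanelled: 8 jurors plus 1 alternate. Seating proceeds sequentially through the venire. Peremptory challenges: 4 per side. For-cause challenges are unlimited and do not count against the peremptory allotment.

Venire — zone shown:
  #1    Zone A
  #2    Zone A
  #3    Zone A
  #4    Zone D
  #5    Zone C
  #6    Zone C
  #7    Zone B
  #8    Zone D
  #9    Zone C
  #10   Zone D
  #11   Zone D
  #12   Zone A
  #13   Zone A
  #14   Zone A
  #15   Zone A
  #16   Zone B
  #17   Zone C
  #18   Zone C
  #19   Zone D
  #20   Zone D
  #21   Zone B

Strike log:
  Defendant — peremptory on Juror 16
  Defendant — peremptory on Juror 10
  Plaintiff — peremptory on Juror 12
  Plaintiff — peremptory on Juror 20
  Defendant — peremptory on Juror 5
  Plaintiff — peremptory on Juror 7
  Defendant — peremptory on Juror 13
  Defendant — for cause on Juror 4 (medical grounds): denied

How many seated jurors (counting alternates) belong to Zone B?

Removed: #5, #7, #10, #12, #13, #16, #20.
Seated (9 incl. alternates): #1, #2, #3, #4, #6, #8, #9, #11, #14.
None of those are in Zone B → 0.

0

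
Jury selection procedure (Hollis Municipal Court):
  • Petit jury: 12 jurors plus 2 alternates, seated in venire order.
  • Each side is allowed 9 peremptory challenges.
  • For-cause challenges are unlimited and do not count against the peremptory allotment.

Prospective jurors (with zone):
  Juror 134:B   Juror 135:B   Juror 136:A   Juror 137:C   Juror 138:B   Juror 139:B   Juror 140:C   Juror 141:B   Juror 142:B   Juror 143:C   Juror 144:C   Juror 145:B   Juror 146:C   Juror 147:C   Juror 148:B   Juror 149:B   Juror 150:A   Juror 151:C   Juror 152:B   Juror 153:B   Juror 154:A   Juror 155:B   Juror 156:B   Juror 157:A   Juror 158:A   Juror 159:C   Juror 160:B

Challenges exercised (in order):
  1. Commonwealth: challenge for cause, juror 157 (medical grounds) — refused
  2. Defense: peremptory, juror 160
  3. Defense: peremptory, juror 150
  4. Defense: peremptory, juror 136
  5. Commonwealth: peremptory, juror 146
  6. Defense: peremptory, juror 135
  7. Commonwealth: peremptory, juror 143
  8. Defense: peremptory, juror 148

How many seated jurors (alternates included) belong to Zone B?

Removed: #135, #136, #143, #146, #148, #150, #160.
Seated (14 incl. alternates): #134, #137, #138, #139, #140, #141, #142, #144, #145, #147, #149, #151, #152, #153.
Of those, in Zone B: #134, #138, #139, #141, #142, #145, #149, #152, #153 → 9.

9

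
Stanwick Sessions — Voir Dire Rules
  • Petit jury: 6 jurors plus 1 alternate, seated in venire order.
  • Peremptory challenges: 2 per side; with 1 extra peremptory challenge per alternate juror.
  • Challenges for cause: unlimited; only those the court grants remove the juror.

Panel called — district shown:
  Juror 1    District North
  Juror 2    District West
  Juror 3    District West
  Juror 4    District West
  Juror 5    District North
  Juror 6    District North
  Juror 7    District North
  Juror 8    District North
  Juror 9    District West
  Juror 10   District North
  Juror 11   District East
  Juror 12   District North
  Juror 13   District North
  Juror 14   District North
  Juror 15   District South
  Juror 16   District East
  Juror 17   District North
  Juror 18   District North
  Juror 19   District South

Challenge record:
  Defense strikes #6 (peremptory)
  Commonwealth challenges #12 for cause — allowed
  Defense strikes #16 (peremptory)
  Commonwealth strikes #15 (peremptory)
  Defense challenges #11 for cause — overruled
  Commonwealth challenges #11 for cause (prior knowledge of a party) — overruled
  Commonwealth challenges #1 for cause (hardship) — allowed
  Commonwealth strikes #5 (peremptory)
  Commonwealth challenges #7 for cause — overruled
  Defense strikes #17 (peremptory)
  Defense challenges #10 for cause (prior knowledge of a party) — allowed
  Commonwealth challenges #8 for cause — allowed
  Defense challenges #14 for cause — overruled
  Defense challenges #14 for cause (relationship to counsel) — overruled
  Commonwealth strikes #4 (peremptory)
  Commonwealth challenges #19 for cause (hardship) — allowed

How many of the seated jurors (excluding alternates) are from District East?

Removed: #1, #4, #5, #6, #8, #10, #12, #15, #16, #17, #19.
Seated jurors 1–6: #2, #3, #7, #9, #11, #13 (alternates #14 not counted).
Of those, in District East: #11 → 1.

1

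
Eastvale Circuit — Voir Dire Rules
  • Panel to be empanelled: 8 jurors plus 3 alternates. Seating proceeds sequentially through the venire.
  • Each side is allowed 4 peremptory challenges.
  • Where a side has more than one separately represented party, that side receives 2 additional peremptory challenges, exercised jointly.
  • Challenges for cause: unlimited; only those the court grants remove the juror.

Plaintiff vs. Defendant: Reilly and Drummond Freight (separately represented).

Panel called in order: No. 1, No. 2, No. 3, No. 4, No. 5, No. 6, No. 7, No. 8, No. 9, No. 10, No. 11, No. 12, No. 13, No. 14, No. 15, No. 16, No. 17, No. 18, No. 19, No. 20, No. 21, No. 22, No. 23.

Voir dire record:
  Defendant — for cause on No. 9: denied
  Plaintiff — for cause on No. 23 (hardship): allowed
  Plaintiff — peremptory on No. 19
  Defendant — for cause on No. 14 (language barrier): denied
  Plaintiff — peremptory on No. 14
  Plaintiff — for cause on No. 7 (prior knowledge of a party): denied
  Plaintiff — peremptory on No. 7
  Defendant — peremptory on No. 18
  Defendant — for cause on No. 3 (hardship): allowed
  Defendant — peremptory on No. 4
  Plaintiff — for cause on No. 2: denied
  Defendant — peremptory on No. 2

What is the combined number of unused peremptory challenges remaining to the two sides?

4

Plaintiff allotment: 4. Defendant allotment: 4 base + 2 multi-party = 6.
Plaintiff peremptories used: #19, #14, #7 — 3 (for-cause on #23, #7, #2 don't count).
Defendant peremptories used: #18, #4, #2 — 3 (for-cause on #9, #14, #3 don't count).
Remaining: (4 − 3) + (6 − 3) = 4.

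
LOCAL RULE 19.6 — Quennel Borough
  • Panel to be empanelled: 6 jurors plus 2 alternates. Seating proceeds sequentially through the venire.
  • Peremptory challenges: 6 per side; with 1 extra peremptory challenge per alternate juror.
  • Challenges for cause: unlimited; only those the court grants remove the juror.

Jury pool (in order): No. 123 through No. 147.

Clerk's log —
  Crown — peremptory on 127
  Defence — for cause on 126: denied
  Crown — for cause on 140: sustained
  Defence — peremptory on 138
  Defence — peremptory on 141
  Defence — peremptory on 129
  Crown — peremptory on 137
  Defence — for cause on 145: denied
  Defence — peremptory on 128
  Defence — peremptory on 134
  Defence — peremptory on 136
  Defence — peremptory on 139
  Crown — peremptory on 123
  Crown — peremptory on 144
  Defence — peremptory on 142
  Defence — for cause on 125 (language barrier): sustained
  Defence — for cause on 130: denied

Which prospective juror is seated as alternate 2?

Removed: #123, #125, #127, #128, #129, #134, #136, #137, #138, #139, #140, #141, #142, #144. (#126, #130, #145 stay — for-cause denied.)
Filling seats in venire order through position 8: #124, #126, #130, #131, #132, #133, #135, #143.
So alternate 2 is #143.

143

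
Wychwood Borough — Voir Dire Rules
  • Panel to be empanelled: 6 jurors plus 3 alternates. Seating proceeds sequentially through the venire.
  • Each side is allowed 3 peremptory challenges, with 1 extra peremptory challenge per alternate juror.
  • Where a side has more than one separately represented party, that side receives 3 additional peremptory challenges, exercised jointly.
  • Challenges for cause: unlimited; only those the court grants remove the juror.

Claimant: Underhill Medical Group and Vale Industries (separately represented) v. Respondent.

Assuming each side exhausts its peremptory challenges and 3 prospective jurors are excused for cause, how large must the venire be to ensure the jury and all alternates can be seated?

Seats to fill: 6 + 3 alternates = 9.
Peremptories — Claimant: 3 + 1×3 + 3 = 9; Respondent: 3 + 1×3 = 6; total 15.
For-cause removals: 3.
Minimum venire: 9 + 15 + 3 = 27.

27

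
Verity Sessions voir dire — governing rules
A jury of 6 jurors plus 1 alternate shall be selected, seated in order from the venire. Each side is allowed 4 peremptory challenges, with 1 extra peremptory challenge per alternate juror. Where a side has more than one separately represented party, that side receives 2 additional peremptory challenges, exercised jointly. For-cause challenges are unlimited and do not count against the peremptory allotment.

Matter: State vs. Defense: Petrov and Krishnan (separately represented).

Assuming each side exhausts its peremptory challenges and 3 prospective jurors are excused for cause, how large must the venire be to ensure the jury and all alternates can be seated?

22

Seats to fill: 6 + 1 alternates = 7.
Peremptories — State: 4 + 1×1 = 5; Defense: 4 + 1×1 + 2 = 7; total 12.
For-cause removals: 3.
Minimum venire: 7 + 12 + 3 = 22.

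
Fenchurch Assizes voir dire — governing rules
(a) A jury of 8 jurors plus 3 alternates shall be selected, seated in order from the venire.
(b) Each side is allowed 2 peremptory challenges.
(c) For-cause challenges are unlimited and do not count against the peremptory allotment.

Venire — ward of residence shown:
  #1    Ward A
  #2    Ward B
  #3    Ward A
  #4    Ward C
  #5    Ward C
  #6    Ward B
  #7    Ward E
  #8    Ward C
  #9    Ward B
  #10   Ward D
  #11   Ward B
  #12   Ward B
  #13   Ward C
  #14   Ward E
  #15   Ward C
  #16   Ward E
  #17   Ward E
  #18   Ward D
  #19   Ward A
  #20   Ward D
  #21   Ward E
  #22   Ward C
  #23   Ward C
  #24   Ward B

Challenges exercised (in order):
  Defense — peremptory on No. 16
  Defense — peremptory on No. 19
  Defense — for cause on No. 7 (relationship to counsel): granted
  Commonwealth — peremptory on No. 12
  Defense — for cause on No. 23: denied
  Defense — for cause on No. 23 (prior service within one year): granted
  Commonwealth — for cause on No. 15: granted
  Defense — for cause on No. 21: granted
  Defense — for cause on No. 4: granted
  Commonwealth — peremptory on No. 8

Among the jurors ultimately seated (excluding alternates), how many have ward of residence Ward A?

2

Removed: #4, #7, #8, #12, #15, #16, #19, #21, #23.
Seated jurors 1–8: #1, #2, #3, #5, #6, #9, #10, #11 (alternates #13, #14, #17 not counted).
Of those, in Ward A: #1, #3 → 2.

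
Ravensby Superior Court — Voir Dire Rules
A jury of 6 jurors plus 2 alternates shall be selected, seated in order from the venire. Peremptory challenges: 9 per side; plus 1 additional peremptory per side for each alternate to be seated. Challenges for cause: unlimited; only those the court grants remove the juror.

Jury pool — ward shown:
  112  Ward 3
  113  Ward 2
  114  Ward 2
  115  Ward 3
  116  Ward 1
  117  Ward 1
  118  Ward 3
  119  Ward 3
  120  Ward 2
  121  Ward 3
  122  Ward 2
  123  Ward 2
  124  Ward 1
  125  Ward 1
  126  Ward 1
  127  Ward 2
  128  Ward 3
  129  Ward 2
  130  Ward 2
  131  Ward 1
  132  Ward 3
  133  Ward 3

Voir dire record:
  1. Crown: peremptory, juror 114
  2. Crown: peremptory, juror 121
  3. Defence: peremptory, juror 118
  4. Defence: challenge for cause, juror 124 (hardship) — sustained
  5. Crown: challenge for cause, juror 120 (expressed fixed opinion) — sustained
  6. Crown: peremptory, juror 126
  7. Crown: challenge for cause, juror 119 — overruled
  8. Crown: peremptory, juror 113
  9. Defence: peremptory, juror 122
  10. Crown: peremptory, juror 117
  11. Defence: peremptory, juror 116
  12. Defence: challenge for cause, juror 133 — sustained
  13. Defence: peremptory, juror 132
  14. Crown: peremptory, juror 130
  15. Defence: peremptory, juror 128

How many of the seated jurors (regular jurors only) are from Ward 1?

Removed: #113, #114, #116, #117, #118, #120, #121, #122, #124, #126, #128, #130, #132, #133.
Seated jurors 1–6: #112, #115, #119, #123, #125, #127 (alternates #129, #131 not counted).
Of those, in Ward 1: #125 → 1.

1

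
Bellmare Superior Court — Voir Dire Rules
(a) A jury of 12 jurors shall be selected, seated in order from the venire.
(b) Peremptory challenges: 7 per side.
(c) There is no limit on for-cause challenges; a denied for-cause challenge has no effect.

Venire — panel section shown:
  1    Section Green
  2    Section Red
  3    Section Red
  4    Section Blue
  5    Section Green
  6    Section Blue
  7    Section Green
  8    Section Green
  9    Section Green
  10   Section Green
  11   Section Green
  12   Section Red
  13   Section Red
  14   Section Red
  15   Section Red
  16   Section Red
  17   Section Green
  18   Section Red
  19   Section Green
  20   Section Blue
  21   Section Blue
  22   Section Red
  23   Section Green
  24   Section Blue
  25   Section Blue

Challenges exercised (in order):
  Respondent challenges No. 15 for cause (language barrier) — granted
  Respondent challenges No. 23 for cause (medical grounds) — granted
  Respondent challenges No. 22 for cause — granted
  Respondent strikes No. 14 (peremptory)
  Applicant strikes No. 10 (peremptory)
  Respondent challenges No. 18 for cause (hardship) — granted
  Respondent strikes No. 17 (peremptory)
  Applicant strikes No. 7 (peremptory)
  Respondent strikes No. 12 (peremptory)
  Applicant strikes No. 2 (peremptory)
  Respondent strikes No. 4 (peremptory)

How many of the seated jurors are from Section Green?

6

Removed: #2, #4, #7, #10, #12, #14, #15, #17, #18, #22, #23.
Seated jurors 1–12: #1, #3, #5, #6, #8, #9, #11, #13, #16, #19, #20, #21.
Of those, in Section Green: #1, #5, #8, #9, #11, #19 → 6.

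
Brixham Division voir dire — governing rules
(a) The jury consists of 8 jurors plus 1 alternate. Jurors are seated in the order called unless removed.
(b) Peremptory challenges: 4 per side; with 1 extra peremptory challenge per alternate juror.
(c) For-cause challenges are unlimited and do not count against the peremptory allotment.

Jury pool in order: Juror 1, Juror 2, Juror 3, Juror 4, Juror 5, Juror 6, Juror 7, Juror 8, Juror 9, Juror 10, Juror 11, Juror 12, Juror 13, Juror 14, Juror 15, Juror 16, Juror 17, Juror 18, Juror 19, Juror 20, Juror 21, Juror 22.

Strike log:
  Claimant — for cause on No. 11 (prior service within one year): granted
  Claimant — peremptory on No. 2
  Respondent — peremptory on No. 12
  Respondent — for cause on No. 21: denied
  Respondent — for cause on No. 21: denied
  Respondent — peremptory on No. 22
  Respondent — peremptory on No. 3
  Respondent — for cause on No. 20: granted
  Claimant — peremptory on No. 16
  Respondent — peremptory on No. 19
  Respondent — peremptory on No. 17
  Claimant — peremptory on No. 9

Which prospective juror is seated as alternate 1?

14

Removed: #2, #3, #9, #11, #12, #16, #17, #19, #20, #22. (#21 stays — for-cause denied.)
Seating in order: seats 1–8 → #1, #4, #5, #6, #7, #8, #10, #13; alternates → #14.
So alternate 1 is #14.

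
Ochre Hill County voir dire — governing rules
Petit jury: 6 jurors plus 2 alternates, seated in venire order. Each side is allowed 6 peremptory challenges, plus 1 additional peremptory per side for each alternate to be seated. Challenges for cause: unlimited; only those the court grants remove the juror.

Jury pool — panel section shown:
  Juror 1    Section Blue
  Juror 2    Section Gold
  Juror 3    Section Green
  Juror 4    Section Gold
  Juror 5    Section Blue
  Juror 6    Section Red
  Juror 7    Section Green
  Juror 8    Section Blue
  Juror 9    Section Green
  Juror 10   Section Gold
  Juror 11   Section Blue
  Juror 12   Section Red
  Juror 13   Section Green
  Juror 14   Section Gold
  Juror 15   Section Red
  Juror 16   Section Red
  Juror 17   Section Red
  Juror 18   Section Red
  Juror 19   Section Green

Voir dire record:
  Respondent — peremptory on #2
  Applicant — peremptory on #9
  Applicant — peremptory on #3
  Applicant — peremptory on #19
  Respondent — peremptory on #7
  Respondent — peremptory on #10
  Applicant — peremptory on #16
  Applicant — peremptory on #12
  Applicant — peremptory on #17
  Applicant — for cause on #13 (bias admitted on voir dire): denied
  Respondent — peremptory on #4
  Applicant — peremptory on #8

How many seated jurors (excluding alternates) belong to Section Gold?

Removed: #2, #3, #4, #7, #8, #9, #10, #12, #16, #17, #19.
Seated jurors 1–6: #1, #5, #6, #11, #13, #14 (alternates #15, #18 not counted).
Of those, in Section Gold: #14 → 1.

1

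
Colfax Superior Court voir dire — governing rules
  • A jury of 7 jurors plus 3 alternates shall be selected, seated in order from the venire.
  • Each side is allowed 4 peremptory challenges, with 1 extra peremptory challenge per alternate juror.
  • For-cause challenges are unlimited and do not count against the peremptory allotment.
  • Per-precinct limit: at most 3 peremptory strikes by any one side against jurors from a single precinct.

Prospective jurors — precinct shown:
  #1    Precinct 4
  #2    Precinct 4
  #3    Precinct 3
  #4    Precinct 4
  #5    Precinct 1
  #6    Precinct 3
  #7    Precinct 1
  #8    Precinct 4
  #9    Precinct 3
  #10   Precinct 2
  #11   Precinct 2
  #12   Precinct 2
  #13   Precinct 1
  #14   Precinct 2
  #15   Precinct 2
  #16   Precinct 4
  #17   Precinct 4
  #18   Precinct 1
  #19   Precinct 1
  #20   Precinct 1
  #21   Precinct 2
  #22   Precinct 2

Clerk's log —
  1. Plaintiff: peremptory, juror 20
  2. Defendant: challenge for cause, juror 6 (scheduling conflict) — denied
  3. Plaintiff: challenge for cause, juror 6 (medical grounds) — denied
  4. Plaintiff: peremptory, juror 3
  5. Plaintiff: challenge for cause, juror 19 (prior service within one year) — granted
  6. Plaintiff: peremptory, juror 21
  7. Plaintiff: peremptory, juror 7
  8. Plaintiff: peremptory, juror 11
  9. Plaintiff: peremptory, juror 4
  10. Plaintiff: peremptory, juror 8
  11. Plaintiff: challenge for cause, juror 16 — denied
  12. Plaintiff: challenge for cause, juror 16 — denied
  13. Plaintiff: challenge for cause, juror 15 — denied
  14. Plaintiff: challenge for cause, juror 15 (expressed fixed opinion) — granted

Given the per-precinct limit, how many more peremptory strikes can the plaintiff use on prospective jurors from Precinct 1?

Plaintiff peremptories so far: #20, #3, #21, #7, #11, #4, #8 — 7 of 7 used, 0 left overall.
Against Precinct 1: #20, #7 — 2 used; per-precinct cap 3 leaves 1.
Binding limit: min(0, 1) = 0.

0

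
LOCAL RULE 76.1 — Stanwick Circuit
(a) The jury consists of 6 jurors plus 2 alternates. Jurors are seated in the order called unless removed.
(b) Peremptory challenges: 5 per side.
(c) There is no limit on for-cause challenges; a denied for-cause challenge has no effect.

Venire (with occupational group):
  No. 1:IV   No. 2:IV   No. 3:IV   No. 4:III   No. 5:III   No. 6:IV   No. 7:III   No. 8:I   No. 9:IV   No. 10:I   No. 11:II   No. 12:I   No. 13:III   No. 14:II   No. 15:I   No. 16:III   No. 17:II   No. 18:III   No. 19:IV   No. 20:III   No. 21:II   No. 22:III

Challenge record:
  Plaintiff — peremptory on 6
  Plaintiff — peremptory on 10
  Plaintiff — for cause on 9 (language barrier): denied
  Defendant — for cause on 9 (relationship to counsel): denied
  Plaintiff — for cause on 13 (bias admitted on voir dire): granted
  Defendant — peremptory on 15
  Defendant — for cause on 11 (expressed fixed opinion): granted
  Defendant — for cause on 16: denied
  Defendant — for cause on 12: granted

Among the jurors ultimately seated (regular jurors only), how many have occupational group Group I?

Removed: #6, #10, #11, #12, #13, #15.
Seated jurors 1–6: #1, #2, #3, #4, #5, #7 (alternates #8, #9 not counted).
None of those are in Group I → 0.

0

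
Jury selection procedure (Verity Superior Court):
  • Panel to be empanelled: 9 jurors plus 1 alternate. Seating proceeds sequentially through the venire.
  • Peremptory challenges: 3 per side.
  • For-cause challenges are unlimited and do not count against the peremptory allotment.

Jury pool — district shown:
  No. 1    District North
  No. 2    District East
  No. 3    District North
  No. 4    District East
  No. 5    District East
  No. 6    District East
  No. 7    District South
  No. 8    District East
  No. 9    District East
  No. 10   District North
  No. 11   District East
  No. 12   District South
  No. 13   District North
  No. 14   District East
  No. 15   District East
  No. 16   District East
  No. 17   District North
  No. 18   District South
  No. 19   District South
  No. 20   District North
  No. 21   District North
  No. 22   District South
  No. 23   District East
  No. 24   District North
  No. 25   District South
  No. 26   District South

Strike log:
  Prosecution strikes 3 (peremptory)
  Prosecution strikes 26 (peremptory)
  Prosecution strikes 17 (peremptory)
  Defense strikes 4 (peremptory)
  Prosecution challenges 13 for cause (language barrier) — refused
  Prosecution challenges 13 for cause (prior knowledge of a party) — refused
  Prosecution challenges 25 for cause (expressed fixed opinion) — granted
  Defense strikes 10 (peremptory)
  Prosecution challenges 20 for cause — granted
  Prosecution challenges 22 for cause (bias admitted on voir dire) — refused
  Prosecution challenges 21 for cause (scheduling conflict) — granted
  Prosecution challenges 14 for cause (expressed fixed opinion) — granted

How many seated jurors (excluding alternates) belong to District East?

6

Removed: #3, #4, #10, #14, #17, #20, #21, #25, #26.
Seated jurors 1–9: #1, #2, #5, #6, #7, #8, #9, #11, #12 (alternates #13 not counted).
Of those, in District East: #2, #5, #6, #8, #9, #11 → 6.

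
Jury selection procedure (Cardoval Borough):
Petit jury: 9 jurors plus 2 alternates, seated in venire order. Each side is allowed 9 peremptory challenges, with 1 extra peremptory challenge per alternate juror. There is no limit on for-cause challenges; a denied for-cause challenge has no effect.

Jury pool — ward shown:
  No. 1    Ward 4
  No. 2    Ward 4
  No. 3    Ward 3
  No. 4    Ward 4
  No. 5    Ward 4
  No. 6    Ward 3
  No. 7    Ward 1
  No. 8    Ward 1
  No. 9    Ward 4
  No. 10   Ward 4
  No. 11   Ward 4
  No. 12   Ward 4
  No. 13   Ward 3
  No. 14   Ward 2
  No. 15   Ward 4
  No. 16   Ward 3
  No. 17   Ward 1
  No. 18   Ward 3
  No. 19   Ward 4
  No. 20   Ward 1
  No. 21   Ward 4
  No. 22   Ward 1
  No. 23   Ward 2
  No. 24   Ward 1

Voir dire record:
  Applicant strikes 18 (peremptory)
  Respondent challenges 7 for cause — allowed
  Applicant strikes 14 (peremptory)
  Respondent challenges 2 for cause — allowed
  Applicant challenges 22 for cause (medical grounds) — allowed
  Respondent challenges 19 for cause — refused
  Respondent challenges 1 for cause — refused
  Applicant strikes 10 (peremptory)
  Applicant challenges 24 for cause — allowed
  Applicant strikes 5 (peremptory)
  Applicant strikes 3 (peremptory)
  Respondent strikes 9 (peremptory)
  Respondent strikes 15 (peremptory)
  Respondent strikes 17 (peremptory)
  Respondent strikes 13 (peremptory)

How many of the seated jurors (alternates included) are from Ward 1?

Removed: #2, #3, #5, #7, #9, #10, #13, #14, #15, #17, #18, #22, #24.
Seated (11 incl. alternates): #1, #4, #6, #8, #11, #12, #16, #19, #20, #21, #23.
Of those, in Ward 1: #8, #20 → 2.

2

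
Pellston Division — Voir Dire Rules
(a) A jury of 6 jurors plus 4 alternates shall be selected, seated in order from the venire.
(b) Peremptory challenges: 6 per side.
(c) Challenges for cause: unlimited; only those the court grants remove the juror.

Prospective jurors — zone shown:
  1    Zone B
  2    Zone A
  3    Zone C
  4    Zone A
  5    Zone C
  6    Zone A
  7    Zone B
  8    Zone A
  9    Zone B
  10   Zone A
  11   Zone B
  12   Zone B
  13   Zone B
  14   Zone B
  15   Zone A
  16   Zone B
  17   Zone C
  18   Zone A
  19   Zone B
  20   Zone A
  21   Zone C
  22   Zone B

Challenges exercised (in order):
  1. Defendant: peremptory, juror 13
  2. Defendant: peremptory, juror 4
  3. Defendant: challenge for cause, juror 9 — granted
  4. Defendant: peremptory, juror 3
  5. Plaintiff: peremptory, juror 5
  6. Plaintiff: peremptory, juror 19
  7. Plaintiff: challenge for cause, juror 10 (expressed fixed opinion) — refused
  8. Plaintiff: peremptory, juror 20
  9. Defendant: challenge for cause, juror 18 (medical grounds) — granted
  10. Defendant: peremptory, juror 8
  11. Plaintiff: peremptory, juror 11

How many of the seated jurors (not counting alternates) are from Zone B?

3

Removed: #3, #4, #5, #8, #9, #11, #13, #18, #19, #20.
Seated jurors 1–6: #1, #2, #6, #7, #10, #12 (alternates #14, #15, #16, #17 not counted).
Of those, in Zone B: #1, #7, #12 → 3.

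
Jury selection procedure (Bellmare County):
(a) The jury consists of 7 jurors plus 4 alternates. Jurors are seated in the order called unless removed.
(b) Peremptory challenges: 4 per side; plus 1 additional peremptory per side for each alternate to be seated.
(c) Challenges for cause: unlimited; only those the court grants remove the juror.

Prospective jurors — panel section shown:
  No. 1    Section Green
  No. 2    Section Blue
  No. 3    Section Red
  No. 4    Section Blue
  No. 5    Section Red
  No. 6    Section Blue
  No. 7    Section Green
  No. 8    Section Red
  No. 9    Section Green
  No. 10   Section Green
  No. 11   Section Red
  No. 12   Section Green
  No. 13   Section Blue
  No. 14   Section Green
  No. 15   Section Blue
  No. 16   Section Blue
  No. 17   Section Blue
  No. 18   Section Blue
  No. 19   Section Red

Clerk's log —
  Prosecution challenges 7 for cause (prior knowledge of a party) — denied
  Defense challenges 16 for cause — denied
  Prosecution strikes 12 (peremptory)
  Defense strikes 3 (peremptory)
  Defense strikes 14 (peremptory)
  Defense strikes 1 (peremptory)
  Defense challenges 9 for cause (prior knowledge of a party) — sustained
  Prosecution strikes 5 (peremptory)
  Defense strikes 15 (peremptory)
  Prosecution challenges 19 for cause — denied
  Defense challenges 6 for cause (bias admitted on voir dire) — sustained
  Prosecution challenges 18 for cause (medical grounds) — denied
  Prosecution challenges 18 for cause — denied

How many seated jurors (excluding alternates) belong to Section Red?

Removed: #1, #3, #5, #6, #9, #12, #14, #15.
Seated jurors 1–7: #2, #4, #7, #8, #10, #11, #13 (alternates #16, #17, #18, #19 not counted).
Of those, in Section Red: #8, #11 → 2.

2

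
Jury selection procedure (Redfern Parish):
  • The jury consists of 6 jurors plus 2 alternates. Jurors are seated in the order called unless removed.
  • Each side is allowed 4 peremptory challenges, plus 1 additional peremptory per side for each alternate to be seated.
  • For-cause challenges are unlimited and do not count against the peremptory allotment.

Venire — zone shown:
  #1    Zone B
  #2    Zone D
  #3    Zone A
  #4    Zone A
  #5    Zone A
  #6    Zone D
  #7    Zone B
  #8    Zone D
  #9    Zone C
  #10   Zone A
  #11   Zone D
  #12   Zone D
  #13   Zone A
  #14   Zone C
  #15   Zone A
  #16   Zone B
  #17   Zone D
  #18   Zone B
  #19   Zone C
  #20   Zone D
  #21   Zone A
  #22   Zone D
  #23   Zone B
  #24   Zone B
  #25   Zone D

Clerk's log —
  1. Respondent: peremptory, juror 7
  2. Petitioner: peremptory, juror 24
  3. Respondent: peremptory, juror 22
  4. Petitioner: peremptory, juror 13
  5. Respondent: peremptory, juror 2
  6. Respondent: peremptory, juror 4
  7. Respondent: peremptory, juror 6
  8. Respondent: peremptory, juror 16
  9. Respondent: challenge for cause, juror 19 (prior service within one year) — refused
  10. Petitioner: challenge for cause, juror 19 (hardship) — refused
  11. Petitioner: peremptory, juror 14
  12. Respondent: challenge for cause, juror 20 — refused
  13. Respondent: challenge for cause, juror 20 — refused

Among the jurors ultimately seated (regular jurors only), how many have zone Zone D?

Removed: #2, #4, #6, #7, #13, #14, #16, #22, #24.
Seated jurors 1–6: #1, #3, #5, #8, #9, #10 (alternates #11, #12 not counted).
Of those, in Zone D: #8 → 1.

1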